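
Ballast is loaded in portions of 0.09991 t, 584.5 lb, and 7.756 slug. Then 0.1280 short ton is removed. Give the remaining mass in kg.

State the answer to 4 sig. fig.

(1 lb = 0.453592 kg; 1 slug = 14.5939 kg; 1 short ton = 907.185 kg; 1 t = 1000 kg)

362.1 kg

0.09991 t × 1000 = 99.91 kg
584.5 lb × 0.453592 = 265.125 kg
7.756 slug × 14.5939 = 113.19 kg
0.1280 short ton × 907.185 = 116.12 kg
Sum: 99.91 + 265.125 + 113.19 − 116.12 = 362.105 kg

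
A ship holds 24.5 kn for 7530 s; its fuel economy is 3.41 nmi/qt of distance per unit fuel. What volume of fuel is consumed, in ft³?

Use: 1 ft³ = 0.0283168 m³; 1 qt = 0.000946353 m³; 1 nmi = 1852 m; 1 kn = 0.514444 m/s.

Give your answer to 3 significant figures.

24.5 kn → 12.6039 m/s
d = v × t = 12.6039 × 7530 = 94907.4 m
3.41 nmi/qt → 6.67332×10⁶ m/m³
V = d / (distance per unit fuel) = 94907.4 / 6.67332×10⁶ = 0.0142219 m³
In ft³: 0.0142219 / 0.0283168 = 0.502242 ft³

0.502 ft³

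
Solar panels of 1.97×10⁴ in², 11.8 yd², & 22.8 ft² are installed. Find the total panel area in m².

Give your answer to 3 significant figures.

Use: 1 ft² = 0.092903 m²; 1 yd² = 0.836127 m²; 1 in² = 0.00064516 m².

1.97×10⁴ in² × 0.00064516 → 12.7097 m²
11.8 yd² × 0.836127 → 9.8663 m²
22.8 ft² × 0.092903 → 2.11819 m²
Total: 12.7097 + 9.8663 + 2.11819 = 24.6942 m²

24.7 m²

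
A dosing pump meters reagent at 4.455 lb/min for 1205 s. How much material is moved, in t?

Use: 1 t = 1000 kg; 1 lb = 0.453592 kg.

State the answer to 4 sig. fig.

0.04058 t

4.455 lb/min → 0.0336792 kg/s
m = ṁ × t = 0.0336792 × 1205 = 40.5834 kg
In t: 40.5834 / 1000 = 0.0405834 t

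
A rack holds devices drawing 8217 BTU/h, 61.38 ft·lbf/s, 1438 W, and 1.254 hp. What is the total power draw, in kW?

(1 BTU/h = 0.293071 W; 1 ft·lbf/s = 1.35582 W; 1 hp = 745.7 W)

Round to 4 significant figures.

8217 BTU/h × 0.293071 → 2408.16 W
61.38 ft·lbf/s × 1.35582 → 83.2202 W
1438 W (already W)
1.254 hp × 745.7 → 935.108 W
Combined: 2408.16 + 83.2202 + 1438 + 935.108 = 4864.49 W
In kW: 4864.49 / 1000 = 4.86449 kW

4.864 kW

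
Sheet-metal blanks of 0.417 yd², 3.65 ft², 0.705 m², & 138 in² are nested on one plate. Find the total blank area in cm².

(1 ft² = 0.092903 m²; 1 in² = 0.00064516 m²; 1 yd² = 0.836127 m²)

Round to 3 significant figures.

0.417 yd² × 0.836127 = 0.348665 m²
3.65 ft² × 0.092903 = 0.339096 m²
0.705 m² (already m²)
138 in² × 0.00064516 = 0.0890321 m²
Combined: 0.348665 + 0.339096 + 0.705 + 0.0890321 = 1.48179 m²
In cm²: 1.48179 / 0.0001 = 14817.9 cm²

1.48×10⁴ cm²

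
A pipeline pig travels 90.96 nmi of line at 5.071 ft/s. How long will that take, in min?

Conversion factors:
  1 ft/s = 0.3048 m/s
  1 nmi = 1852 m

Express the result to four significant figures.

1816 min

90.96 nmi × 1852 → 168458 m
5.071 ft/s × 0.3048 → 1.54564 m/s
t = d / v = 168458 m / 1.54564 m/s = 108989 s
108989 s ÷ (60 s/min) = 1816.48 min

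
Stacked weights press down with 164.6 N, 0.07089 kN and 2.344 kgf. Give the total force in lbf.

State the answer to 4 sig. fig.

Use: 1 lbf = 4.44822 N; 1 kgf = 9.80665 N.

164.6 N (already N)
0.07089 kN × 1000 = 70.89 N
2.344 kgf × 9.80665 = 22.9868 N
Combined: 164.6 + 70.89 + 22.9868 = 258.477 N
In lbf: 258.477 / 4.44822 = 58.108 lbf

58.11 lbf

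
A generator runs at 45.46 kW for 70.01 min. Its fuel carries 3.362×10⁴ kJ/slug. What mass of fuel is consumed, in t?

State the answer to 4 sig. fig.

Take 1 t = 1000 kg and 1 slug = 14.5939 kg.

0.08289 t

45.46 kW → 45460 W
70.01 min → 4200.6 s
E = P × t = 45460 × 4200.6 = 1.90959×10⁸ J
3.362×10⁴ kJ/slug → 2.3037×10⁶ J/kg
m = E / e_s = 1.90959×10⁸ / 2.3037×10⁶ = 82.8923 kg
In t: 82.8923 / 1000 = 0.0828923 t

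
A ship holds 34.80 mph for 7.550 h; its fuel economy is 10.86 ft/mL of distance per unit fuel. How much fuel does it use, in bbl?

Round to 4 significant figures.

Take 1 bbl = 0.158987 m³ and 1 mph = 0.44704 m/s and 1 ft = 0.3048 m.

34.80 mph → 15.557 m/s
7.550 h → 27180 s
d = v × t = 15.557 × 27180 = 422839 m
10.86 ft/mL → 3.31013×10⁶ m/m³
V = d / (distance per unit fuel) = 422839 / 3.31013×10⁶ = 0.127741 m³
In bbl: 0.127741 / 0.158987 = 0.803468 bbl

0.8035 bbl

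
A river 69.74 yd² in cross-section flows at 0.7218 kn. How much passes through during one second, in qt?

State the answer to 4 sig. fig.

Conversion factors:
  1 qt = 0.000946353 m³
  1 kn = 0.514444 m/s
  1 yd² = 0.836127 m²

2.288×10⁴ qt

0.7218 kn × 0.514444 = 0.371326 m/s
69.74 yd² × 0.836127 = 58.3115 m²
V = v × A × t = 0.371326 m/s × 58.3115 m² × 1 s = 21.6526 m³
21.6526 m³ ÷ (0.000946353 m³/qt) = 22880 qt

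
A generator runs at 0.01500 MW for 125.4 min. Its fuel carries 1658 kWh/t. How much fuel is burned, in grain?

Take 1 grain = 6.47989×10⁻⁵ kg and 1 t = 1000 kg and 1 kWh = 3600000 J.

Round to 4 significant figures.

2.918×10⁵ grain

0.01500 MW → 15000 W
125.4 min → 7524 s
E = P × t = 15000 × 7524 = 1.1286×10⁸ J
1658 kWh/t → 5.9688×10⁶ J/kg
m = E / e_s = 1.1286×10⁸ / 5.9688×10⁶ = 18.9083 kg
In grain: 18.9083 / 6.47989×10⁻⁵ = 291800 grain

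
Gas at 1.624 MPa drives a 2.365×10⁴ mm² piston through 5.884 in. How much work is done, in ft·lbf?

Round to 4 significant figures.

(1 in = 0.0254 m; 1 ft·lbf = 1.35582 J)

4234 ft·lbf

1.624 MPa → 1.624×10⁶ Pa
2.365×10⁴ mm² → 0.02365 m²
F = P × A = 1.624×10⁶ × 0.02365 = 38407.6 N
5.884 in → 0.149454 m
W = F × d = 38407.6 × 0.149454 = 5740.17 J
In ft·lbf: 5740.17 / 1.35582 = 4233.73 ft·lbf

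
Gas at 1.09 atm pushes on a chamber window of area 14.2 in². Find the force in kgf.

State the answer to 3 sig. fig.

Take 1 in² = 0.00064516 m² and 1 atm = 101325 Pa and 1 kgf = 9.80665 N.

103 kgf

1.09 atm × 101325 → 110444 Pa
14.2 in² × 0.00064516 → 0.00916127 m²
F = P × A = 110444 Pa × 0.00916127 m² = 1011.81 N
1011.81 N ÷ (9.80665 N/kgf) = 103.176 kgf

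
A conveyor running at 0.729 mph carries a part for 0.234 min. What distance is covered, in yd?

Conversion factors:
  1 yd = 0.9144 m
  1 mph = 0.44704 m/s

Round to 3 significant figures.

0.729 mph × 0.44704 = 0.325892 m/s
0.234 min × 60 = 14.04 s
d = v × t = 0.325892 m/s × 14.04 s = 4.57552 m
4.57552 m ÷ (0.9144 m/yd) = 5.00385 yd

5.00 yd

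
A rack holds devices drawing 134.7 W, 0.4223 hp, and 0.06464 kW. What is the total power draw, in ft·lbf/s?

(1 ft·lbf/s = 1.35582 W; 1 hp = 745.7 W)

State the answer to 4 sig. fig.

134.7 W (already W)
0.4223 hp × 745.7 = 314.909 W
0.06464 kW × 1000 = 64.64 W
Sum: 134.7 + 314.909 + 64.64 = 514.249 W
In ft·lbf/s: 514.249 / 1.35582 = 379.29 ft·lbf/s

379.3 ft·lbf/s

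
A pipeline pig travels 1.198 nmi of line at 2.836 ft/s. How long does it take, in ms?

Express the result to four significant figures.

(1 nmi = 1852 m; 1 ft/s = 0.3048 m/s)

1.198 nmi × 1852 = 2218.7 m
2.836 ft/s × 0.3048 = 0.864413 m/s
t = d / v = 2218.7 m / 0.864413 m/s = 2566.71 s
2566.71 s ÷ (0.001 s/ms) = 2.56671×10⁶ ms

2.567×10⁶ ms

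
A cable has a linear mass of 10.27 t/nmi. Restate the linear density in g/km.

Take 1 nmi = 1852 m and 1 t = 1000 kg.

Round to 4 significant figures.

5.545×10⁶ g/km

10.27 t/nmi × 1000 kg/t ÷ 1852 m/nmi = 5.54536 kg/m
5.54536 kg/m ÷ 0.001 kg/g × 1000 m/km = 5.54536×10⁶ g/km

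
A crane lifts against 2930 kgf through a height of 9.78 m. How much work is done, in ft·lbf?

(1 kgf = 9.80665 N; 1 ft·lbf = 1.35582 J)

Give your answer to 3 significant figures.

2930 kgf × 9.80665 = 28733.5 N
W = F × d = 28733.5 N × 9.78 m = 281014 J
281014 J ÷ (1.35582 J/ft·lbf) = 207265 ft·lbf

2.07×10⁵ ft·lbf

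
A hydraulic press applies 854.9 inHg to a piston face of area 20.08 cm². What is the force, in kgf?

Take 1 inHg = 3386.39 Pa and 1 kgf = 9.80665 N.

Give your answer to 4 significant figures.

592.8 kgf

854.9 inHg × 3386.39 = 2.89502×10⁶ Pa
20.08 cm² × 0.0001 = 0.002008 m²
F = P × A = 2.89502×10⁶ Pa × 0.002008 m² = 5813.2 N
5813.2 N ÷ (9.80665 N/kgf) = 592.781 kgf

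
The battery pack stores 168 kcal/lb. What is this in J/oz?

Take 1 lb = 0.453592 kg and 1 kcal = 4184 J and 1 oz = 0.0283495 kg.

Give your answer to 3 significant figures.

168 kcal/lb × 4184 J/kcal ÷ 0.453592 kg/lb = 1.54966×10⁶ J/kg
1.54966×10⁶ J/kg × 0.0283495 kg/oz = 43932.1 J/oz

4.39×10⁴ J/oz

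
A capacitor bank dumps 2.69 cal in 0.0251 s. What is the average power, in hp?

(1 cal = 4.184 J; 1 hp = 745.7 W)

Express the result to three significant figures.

2.69 cal × 4.184 → 11.255 J
P = E / t = 11.255 J / 0.0251 s = 448.406 W
448.406 W ÷ (745.7 W/hp) = 0.601322 hp

0.601 hp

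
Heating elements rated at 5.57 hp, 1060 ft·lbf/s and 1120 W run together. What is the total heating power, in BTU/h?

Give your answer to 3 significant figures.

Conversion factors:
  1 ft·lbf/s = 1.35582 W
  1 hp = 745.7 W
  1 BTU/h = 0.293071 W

5.57 hp × 745.7 → 4153.55 W
1060 ft·lbf/s × 1.35582 → 1437.17 W
1120 W (already W)
Sum: 4153.55 + 1437.17 + 1120 = 6710.72 W
In BTU/h: 6710.72 / 0.293071 = 22897.9 BTU/h

2.29×10⁴ BTU/h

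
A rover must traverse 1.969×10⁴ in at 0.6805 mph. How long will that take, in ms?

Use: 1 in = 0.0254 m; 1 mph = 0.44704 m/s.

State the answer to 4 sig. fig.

1.969×10⁴ in × 0.0254 → 500.126 m
0.6805 mph × 0.44704 → 0.304211 m/s
t = d / v = 500.126 m / 0.304211 m/s = 1644.01 s
1644.01 s ÷ (0.001 s/ms) = 1.64401×10⁶ ms

1.644×10⁶ ms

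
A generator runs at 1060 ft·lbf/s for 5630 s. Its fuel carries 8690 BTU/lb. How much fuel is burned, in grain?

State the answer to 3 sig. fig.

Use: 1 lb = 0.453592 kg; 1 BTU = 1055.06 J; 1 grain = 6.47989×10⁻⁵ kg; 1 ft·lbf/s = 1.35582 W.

1060 ft·lbf/s → 1437.17 W
E = P × t = 1437.17 × 5630 = 8.09127×10⁶ J
8690 BTU/lb → 2.0213×10⁷ J/kg
m = E / e_s = 8.09127×10⁶ / 2.0213×10⁷ = 0.4003 kg
In grain: 0.4003 / 6.47989×10⁻⁵ = 6177.57 grain

6180 grain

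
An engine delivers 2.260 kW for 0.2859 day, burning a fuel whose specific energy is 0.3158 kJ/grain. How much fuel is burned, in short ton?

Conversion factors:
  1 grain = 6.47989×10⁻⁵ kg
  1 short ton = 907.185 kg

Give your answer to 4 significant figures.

0.01263 short ton

2.260 kW → 2260 W
0.2859 day → 24701.8 s
E = P × t = 2260 × 24701.8 = 5.58261×10⁷ J
0.3158 kJ/grain → 4.87354×10⁶ J/kg
m = E / e_s = 5.58261×10⁷ / 4.87354×10⁶ = 11.4549 kg
In short ton: 11.4549 / 907.185 = 0.0126269 short ton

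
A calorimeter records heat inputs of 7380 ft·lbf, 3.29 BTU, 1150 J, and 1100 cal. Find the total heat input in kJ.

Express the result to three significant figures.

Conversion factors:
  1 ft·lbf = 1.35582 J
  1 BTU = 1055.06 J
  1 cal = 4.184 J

7380 ft·lbf × 1.35582 = 10006 J
3.29 BTU × 1055.06 = 3471.15 J
1150 J (already J)
1100 cal × 4.184 = 4602.4 J
Combined: 10006 + 3471.15 + 1150 + 4602.4 = 19229.6 J
In kJ: 19229.6 / 1000 = 19.2296 kJ

19.2 kJ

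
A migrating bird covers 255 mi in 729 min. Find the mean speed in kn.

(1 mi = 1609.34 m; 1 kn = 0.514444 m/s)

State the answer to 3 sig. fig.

18.2 kn

255 mi × 1609.34 → 410382 m
729 min × 60 → 43740 s
v = d / t = 410382 m / 43740 s = 9.3823 m/s
9.3823 m/s ÷ (0.514444 m/s/kn) = 18.2377 kn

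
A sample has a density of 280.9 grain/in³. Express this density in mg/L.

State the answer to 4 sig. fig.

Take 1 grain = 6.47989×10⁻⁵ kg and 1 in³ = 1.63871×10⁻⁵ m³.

280.9 grain/in³ × 6.47989×10⁻⁵ kg/grain ÷ 1.63871×10⁻⁵ m³/in³ = 1110.75 kg/m³
1110.75 kg/m³ ÷ 10⁻⁶ kg/mg × 0.001 m³/L = 1.11075×10⁶ mg/L

1.111×10⁶ mg/L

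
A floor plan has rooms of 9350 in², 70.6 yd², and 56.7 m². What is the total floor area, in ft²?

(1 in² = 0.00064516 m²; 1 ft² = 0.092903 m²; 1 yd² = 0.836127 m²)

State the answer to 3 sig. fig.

9350 in² × 0.00064516 = 6.03225 m²
70.6 yd² × 0.836127 = 59.0306 m²
56.7 m² (already m²)
Sum: 6.03225 + 59.0306 + 56.7 = 121.763 m²
In ft²: 121.763 / 0.092903 = 1310.65 ft²

1310 ft²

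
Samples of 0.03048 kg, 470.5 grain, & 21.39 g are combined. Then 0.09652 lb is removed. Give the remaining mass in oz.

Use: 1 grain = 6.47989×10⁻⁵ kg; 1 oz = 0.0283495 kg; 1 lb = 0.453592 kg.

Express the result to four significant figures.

1.361 oz

0.03048 kg (already kg)
470.5 grain × 6.47989×10⁻⁵ = 0.0304879 kg
21.39 g × 0.001 = 0.02139 kg
0.09652 lb × 0.453592 = 0.0437807 kg
Net: 0.03048 + 0.0304879 + 0.02139 − 0.0437807 = 0.0385772 kg
In oz: 0.0385772 / 0.0283495 = 1.36077 oz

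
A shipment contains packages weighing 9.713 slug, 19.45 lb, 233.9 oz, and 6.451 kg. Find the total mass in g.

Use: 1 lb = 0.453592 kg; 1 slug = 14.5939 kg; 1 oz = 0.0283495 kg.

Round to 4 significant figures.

9.713 slug × 14.5939 = 141.751 kg
19.45 lb × 0.453592 = 8.82236 kg
233.9 oz × 0.0283495 = 6.63095 kg
6.451 kg (already kg)
Total: 141.751 + 8.82236 + 6.63095 + 6.451 = 163.655 kg
In g: 163.655 / 0.001 = 163655 g

1.637×10⁵ g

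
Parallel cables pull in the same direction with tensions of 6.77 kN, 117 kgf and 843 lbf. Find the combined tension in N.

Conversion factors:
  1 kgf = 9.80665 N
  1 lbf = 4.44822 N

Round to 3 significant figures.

6.77 kN × 1000 = 6770 N
117 kgf × 9.80665 = 1147.38 N
843 lbf × 4.44822 = 3749.85 N
Combined: 6770 + 1147.38 + 3749.85 = 11667.2 N

1.17×10⁴ N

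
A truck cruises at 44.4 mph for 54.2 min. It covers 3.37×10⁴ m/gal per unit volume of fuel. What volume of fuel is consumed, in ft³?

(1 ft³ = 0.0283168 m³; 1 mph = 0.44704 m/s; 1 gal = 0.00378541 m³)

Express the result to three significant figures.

0.256 ft³

44.4 mph → 19.8486 m/s
54.2 min → 3252 s
d = v × t = 19.8486 × 3252 = 64547.6 m
3.37×10⁴ m/gal → 8.9026×10⁶ m/m³
V = d / (distance per unit fuel) = 64547.6 / 8.9026×10⁶ = 0.00725042 m³
In ft³: 0.00725042 / 0.0283168 = 0.256047 ft³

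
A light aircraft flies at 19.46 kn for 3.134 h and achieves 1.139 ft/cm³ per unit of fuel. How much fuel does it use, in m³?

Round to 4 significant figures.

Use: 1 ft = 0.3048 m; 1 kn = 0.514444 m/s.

0.3253 m³

19.46 kn → 10.0111 m/s
3.134 h → 11282.4 s
d = v × t = 10.0111 × 11282.4 = 112949 m
1.139 ft/cm³ → 347167 m/m³
V = d / (distance per unit fuel) = 112949 / 347167 = 0.325345 m³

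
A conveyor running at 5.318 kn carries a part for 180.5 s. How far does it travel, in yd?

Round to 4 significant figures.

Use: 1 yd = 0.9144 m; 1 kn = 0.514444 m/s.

540.0 yd

5.318 kn × 0.514444 → 2.73581 m/s
d = v × t = 2.73581 m/s × 180.5 s = 493.814 m
493.814 m ÷ (0.9144 m/yd) = 540.042 yd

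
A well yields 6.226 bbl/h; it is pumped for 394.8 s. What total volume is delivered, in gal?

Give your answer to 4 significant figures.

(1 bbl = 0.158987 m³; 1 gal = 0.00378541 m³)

6.226 bbl/h → 2.74959×10⁻⁴ m³/s
V = Q × t = 2.74959×10⁻⁴ × 394.8 = 0.108554 m³
In gal: 0.108554 / 0.00378541 = 28.6769 gal

28.68 gal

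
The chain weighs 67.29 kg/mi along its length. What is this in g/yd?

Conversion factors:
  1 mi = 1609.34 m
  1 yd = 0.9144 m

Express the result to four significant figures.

38.23 g/yd

67.29 kg/mi ÷ 1609.34 m/mi = 0.0418122 kg/m
0.0418122 kg/m ÷ 0.001 kg/g × 0.9144 m/yd = 38.2331 g/yd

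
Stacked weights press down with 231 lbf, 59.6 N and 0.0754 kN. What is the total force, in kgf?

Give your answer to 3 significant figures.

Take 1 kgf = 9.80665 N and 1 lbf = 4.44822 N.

119 kgf

231 lbf × 4.44822 = 1027.54 N
59.6 N (already N)
0.0754 kN × 1000 = 75.4 N
Combined: 1027.54 + 59.6 + 75.4 = 1162.54 N
In kgf: 1162.54 / 9.80665 = 118.546 kgf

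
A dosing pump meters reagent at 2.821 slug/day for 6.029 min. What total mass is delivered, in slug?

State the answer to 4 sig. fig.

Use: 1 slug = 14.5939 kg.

0.01181 slug

2.821 slug/day → 4.76498×10⁻⁴ kg/s
6.029 min → 361.74 s
m = ṁ × t = 4.76498×10⁻⁴ × 361.74 = 0.172368 kg
In slug: 0.172368 / 14.5939 = 0.011811 slug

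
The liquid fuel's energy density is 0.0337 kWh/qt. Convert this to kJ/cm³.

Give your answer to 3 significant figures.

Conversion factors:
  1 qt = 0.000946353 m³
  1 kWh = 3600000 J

0.0337 kWh/qt × 3600000 J/kWh ÷ 0.000946353 m³/qt = 1.28197×10⁸ J/m³
1.28197×10⁸ J/m³ ÷ 1000 J/kJ × 10⁻⁶ m³/cm³ = 0.128197 kJ/cm³

0.128 kJ/cm³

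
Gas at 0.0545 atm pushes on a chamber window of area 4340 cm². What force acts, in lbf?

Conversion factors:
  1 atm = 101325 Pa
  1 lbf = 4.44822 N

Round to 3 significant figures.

0.0545 atm × 101325 → 5522.21 Pa
4340 cm² × 0.0001 → 0.434 m²
F = P × A = 5522.21 Pa × 0.434 m² = 2396.64 N
2396.64 N ÷ (4.44822 N/lbf) = 538.786 lbf

539 lbf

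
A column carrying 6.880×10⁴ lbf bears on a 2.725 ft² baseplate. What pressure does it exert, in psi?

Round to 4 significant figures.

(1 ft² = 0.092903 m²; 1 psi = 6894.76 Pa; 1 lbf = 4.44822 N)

175.3 psi

6.880×10⁴ lbf × 4.44822 → 306038 N
2.725 ft² × 0.092903 → 0.253161 m²
P = F / A = 306038 N / 0.253161 m² = 1.20887×10⁶ Pa
1.20887×10⁶ Pa ÷ (6894.76 Pa/psi) = 175.332 psi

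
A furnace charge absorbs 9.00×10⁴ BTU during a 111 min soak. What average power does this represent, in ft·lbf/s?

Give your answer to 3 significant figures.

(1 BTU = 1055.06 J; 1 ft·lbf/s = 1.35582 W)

9.00×10⁴ BTU × 1055.06 = 9.49554×10⁷ J
111 min × 60 = 6660 s
P = E / t = 9.49554×10⁷ J / 6660 s = 14257.6 W
14257.6 W ÷ (1.35582 W/ft·lbf/s) = 10515.9 ft·lbf/s

1.05×10⁴ ft·lbf/s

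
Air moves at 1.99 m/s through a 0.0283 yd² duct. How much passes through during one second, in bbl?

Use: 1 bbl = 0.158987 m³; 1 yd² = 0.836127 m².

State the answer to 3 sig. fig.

0.296 bbl

0.0283 yd² × 0.836127 = 0.0236624 m²
V = v × A × t = 1.99 m/s × 0.0236624 m² × 1 s = 0.0470882 m³
0.0470882 m³ ÷ (0.158987 m³/bbl) = 0.296176 bbl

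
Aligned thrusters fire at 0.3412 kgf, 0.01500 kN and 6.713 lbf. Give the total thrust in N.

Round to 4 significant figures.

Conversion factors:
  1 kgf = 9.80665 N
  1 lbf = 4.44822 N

48.21 N

0.3412 kgf × 9.80665 → 3.34603 N
0.01500 kN × 1000 → 15 N
6.713 lbf × 4.44822 → 29.8609 N
Sum: 3.34603 + 15 + 29.8609 = 48.2069 N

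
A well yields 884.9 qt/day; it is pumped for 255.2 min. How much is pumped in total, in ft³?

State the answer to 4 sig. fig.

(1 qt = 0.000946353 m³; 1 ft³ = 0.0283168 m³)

5.241 ft³

884.9 qt/day → 9.69245×10⁻⁶ m³/s
255.2 min → 15312 s
V = Q × t = 9.69245×10⁻⁶ × 15312 = 0.148411 m³
In ft³: 0.148411 / 0.0283168 = 5.24109 ft³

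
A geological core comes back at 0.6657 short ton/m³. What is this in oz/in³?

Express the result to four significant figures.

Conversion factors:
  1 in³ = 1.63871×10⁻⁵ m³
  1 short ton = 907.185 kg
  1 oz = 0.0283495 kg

0.3491 oz/in³

0.6657 short ton/m³ × 907.185 kg/short ton = 603.913 kg/m³
603.913 kg/m³ ÷ 0.0283495 kg/oz × 1.63871×10⁻⁵ m³/in³ = 0.349085 oz/in³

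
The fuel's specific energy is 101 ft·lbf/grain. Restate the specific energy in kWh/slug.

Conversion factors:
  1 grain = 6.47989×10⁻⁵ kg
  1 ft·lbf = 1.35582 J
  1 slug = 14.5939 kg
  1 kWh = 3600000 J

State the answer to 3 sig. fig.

8.57 kWh/slug

101 ft·lbf/grain × 1.35582 J/ft·lbf ÷ 6.47989×10⁻⁵ kg/grain = 2.11327×10⁶ J/kg
2.11327×10⁶ J/kg ÷ 3600000 J/kWh × 14.5939 kg/slug = 8.5669 kWh/slug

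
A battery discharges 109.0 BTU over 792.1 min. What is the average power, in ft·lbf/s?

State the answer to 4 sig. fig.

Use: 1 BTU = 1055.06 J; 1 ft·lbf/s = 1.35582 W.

1.785 ft·lbf/s

109.0 BTU × 1055.06 → 115002 J
792.1 min × 60 → 47526 s
P = E / t = 115002 J / 47526 s = 2.41977 W
2.41977 W ÷ (1.35582 W/ft·lbf/s) = 1.78473 ft·lbf/s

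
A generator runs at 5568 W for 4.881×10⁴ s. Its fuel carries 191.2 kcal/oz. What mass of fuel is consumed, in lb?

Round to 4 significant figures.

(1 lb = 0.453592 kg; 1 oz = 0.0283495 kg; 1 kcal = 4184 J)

21.23 lb

E = P × t = 5568 × 48810 = 2.71774×10⁸ J
191.2 kcal/oz → 2.82185×10⁷ J/kg
m = E / e_s = 2.71774×10⁸ / 2.82185×10⁷ = 9.63106 kg
In lb: 9.63106 / 0.453592 = 21.2329 lb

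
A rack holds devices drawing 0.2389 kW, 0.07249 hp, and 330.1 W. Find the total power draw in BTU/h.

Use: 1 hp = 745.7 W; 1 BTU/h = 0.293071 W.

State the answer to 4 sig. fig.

0.2389 kW × 1000 = 238.9 W
0.07249 hp × 745.7 = 54.0558 W
330.1 W (already W)
Combined: 238.9 + 54.0558 + 330.1 = 623.056 W
In BTU/h: 623.056 / 0.293071 = 2125.96 BTU/h

2126 BTU/h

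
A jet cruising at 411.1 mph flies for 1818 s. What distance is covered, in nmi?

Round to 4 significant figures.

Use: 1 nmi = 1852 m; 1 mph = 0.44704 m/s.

411.1 mph × 0.44704 → 183.778 m/s
d = v × t = 183.778 m/s × 1818 s = 334108 m
334108 m ÷ (1852 m/nmi) = 180.404 nmi

180.4 nmi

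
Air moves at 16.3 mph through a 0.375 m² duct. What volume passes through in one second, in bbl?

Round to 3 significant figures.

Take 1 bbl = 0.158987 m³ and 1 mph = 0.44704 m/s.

16.3 mph × 0.44704 = 7.28675 m/s
V = v × A × t = 7.28675 m/s × 0.375 m² × 1 s = 2.73253 m³
2.73253 m³ ÷ (0.158987 m³/bbl) = 17.1871 bbl

17.2 bbl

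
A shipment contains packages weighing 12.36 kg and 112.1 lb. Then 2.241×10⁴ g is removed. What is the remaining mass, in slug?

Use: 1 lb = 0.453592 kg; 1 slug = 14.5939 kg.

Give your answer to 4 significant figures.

12.36 kg (already kg)
112.1 lb × 0.453592 → 50.8477 kg
2.241×10⁴ g × 0.001 → 22.41 kg
Result: 12.36 + 50.8477 − 22.41 = 40.7977 kg
In slug: 40.7977 / 14.5939 = 2.79553 slug

2.796 slug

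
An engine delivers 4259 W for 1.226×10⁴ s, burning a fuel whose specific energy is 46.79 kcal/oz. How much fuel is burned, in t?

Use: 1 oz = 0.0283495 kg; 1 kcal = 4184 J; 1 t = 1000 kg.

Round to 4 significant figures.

E = P × t = 4259 × 12260 = 5.22153×10⁷ J
46.79 kcal/oz → 6.90557×10⁶ J/kg
m = E / e_s = 5.22153×10⁷ / 6.90557×10⁶ = 7.56133 kg
In t: 7.56133 / 1000 = 0.00756133 t

0.007561 t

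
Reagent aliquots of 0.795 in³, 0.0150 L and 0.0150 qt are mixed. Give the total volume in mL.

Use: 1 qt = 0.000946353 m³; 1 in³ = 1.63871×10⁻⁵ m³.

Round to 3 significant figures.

0.795 in³ × 1.63871×10⁻⁵ = 1.30277×10⁻⁵ m³
0.0150 L × 0.001 = 1.5×10⁻⁵ m³
0.0150 qt × 0.000946353 = 1.41953×10⁻⁵ m³
Total: 1.30277×10⁻⁵ + 1.5×10⁻⁵ + 1.41953×10⁻⁵ = 4.2223×10⁻⁵ m³
In mL: 4.2223×10⁻⁵ / 10⁻⁶ = 42.223 mL

42.2 mL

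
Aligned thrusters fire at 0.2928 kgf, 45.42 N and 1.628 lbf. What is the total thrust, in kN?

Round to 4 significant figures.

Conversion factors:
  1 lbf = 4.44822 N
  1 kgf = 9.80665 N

0.2928 kgf × 9.80665 → 2.87139 N
45.42 N (already N)
1.628 lbf × 4.44822 → 7.2417 N
Total: 2.87139 + 45.42 + 7.2417 = 55.5331 N
In kN: 55.5331 / 1000 = 0.0555331 kN

0.05553 kN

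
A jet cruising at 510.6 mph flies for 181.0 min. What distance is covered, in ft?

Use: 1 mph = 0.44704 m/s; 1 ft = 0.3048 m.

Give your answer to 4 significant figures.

8.133×10⁶ ft

510.6 mph × 0.44704 = 228.259 m/s
181.0 min × 60 = 10860 s
d = v × t = 228.259 m/s × 10860 s = 2.47889×10⁶ m
2.47889×10⁶ m ÷ (0.3048 m/ft) = 8.13284×10⁶ ft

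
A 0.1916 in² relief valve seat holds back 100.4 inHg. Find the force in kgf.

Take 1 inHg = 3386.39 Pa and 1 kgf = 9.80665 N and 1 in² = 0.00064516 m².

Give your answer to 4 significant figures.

4.286 kgf

100.4 inHg × 3386.39 = 339994 Pa
0.1916 in² × 0.00064516 = 1.23613×10⁻⁴ m²
F = P × A = 339994 Pa × 1.23613×10⁻⁴ m² = 42.0277 N
42.0277 N ÷ (9.80665 N/kgf) = 4.28563 kgf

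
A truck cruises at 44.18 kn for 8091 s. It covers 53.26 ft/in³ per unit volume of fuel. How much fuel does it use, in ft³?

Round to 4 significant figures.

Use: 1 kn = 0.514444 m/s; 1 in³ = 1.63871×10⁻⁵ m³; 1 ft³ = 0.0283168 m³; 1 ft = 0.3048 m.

44.18 kn → 22.7281 m/s
d = v × t = 22.7281 × 8091 = 183893 m
53.26 ft/in³ → 990636 m/m³
V = d / (distance per unit fuel) = 183893 / 990636 = 0.185631 m³
In ft³: 0.185631 / 0.0283168 = 6.55551 ft³

6.556 ft³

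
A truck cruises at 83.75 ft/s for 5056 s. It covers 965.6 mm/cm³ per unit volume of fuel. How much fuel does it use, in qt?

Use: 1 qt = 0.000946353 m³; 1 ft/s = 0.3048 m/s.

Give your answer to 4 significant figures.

141.2 qt

83.75 ft/s → 25.527 m/s
d = v × t = 25.527 × 5056 = 129065 m
965.6 mm/cm³ → 965600 m/m³
V = d / (distance per unit fuel) = 129065 / 965600 = 0.133663 m³
In qt: 0.133663 / 0.000946353 = 141.24 qt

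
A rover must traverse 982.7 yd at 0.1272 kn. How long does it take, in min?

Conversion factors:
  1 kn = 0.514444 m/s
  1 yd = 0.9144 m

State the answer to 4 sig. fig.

982.7 yd × 0.9144 = 898.581 m
0.1272 kn × 0.514444 = 0.0654373 m/s
t = d / v = 898.581 m / 0.0654373 m/s = 13731.9 s
13731.9 s ÷ (60 s/min) = 228.865 min

228.9 min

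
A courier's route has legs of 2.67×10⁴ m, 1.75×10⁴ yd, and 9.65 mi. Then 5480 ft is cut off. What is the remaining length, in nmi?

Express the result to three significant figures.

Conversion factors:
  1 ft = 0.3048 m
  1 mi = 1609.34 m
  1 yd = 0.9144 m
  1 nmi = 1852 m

2.67×10⁴ m (already m)
1.75×10⁴ yd × 0.9144 = 16002 m
9.65 mi × 1609.34 = 15530.1 m
5480 ft × 0.3048 = 1670.3 m
Net: 26700 + 16002 + 15530.1 − 1670.3 = 56561.8 m
In nmi: 56561.8 / 1852 = 30.5409 nmi

30.5 nmi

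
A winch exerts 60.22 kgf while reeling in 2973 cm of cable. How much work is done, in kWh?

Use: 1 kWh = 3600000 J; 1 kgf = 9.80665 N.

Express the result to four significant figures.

60.22 kgf × 9.80665 → 590.556 N
2973 cm × 0.01 → 29.73 m
W = F × d = 590.556 N × 29.73 m = 17557.2 J
17557.2 J ÷ (3600000 J/kWh) = 0.004877 kWh

0.004877 kWh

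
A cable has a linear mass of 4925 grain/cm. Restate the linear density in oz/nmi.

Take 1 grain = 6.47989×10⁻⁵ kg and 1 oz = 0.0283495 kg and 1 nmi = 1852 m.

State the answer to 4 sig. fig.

4925 grain/cm × 6.47989×10⁻⁵ kg/grain ÷ 0.01 m/cm = 31.9135 kg/m
31.9135 kg/m ÷ 0.0283495 kg/oz × 1852 m/nmi = 2.08483×10⁶ oz/nmi

2.085×10⁶ oz/nmi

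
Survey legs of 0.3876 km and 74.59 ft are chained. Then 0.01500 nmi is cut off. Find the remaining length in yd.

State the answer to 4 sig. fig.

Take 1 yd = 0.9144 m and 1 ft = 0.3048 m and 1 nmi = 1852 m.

0.3876 km × 1000 = 387.6 m
74.59 ft × 0.3048 = 22.735 m
0.01500 nmi × 1852 = 27.78 m
Result: 387.6 + 22.735 − 27.78 = 382.555 m
In yd: 382.555 / 0.9144 = 418.367 yd

418.4 yd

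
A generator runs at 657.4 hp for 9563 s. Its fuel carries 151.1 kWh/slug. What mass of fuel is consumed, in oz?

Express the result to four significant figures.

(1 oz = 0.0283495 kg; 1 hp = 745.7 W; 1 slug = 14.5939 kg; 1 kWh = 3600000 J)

657.4 hp → 490223 W
E = P × t = 490223 × 9563 = 4.688×10⁹ J
151.1 kWh/slug → 3.72731×10⁷ J/kg
m = E / e_s = 4.688×10⁹ / 3.72731×10⁷ = 125.774 kg
In oz: 125.774 / 0.0283495 = 4436.55 oz

4437 oz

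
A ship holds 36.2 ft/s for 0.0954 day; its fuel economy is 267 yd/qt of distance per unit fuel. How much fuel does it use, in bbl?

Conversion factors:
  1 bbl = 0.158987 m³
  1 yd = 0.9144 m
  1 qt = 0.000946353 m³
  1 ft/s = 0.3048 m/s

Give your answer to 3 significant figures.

36.2 ft/s → 11.0338 m/s
0.0954 day → 8242.56 s
d = v × t = 11.0338 × 8242.56 = 90946.8 m
267 yd/qt → 257985 m/m³
V = d / (distance per unit fuel) = 90946.8 / 257985 = 0.352527 m³
In bbl: 0.352527 / 0.158987 = 2.21733 bbl

2.22 bbl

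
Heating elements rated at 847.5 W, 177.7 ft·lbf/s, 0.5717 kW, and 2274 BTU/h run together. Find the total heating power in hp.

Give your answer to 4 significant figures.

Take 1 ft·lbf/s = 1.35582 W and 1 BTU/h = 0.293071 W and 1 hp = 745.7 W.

847.5 W (already W)
177.7 ft·lbf/s × 1.35582 = 240.929 W
0.5717 kW × 1000 = 571.7 W
2274 BTU/h × 0.293071 = 666.443 W
Total: 847.5 + 240.929 + 571.7 + 666.443 = 2326.57 W
In hp: 2326.57 / 745.7 = 3.11998 hp

3.120 hp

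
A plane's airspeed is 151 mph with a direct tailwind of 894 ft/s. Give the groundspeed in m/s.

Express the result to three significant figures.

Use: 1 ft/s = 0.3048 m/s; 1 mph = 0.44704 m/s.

340 m/s

151 mph × 0.44704 = 67.503 m/s
894 ft/s × 0.3048 = 272.491 m/s
Combined: 67.503 + 272.491 = 339.994 m/s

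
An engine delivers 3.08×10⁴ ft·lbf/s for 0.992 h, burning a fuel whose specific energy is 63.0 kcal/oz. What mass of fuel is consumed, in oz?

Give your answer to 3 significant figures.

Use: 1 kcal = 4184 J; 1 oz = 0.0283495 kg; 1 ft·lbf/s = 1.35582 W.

566 oz

3.08×10⁴ ft·lbf/s → 41759.3 W
0.992 h → 3571.2 s
E = P × t = 41759.3 × 3571.2 = 1.49131×10⁸ J
63.0 kcal/oz → 9.29794×10⁶ J/kg
m = E / e_s = 1.49131×10⁸ / 9.29794×10⁶ = 16.0391 kg
In oz: 16.0391 / 0.0283495 = 565.763 oz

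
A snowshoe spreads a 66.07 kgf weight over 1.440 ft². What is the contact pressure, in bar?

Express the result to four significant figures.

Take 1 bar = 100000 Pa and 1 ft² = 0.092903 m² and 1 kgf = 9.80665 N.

66.07 kgf × 9.80665 = 647.925 N
1.440 ft² × 0.092903 = 0.13378 m²
P = F / A = 647.925 N / 0.13378 m² = 4843.21 Pa
4843.21 Pa ÷ (100000 Pa/bar) = 0.0484321 bar

0.04843 bar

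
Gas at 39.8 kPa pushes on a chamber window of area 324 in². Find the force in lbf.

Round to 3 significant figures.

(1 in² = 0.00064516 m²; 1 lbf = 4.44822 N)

39.8 kPa × 1000 = 39800 Pa
324 in² × 0.00064516 = 0.209032 m²
F = P × A = 39800 Pa × 0.209032 m² = 8319.47 N
8319.47 N ÷ (4.44822 N/lbf) = 1870.29 lbf

1870 lbf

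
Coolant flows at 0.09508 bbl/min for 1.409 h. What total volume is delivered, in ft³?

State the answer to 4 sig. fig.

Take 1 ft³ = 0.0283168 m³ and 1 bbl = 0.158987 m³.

0.09508 bbl/min → 2.51941×10⁻⁴ m³/s
1.409 h → 5072.4 s
V = Q × t = 2.51941×10⁻⁴ × 5072.4 = 1.27795 m³
In ft³: 1.27795 / 0.0283168 = 45.1305 ft³

45.13 ft³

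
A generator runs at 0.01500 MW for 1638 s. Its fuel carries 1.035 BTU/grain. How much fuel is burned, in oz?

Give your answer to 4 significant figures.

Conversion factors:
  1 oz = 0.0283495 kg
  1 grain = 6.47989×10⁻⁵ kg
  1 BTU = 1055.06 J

51.43 oz

0.01500 MW → 15000 W
E = P × t = 15000 × 1638 = 2.457×10⁷ J
1.035 BTU/grain → 1.68519×10⁷ J/kg
m = E / e_s = 2.457×10⁷ / 1.68519×10⁷ = 1.458 kg
In oz: 1.458 / 0.0283495 = 51.4295 oz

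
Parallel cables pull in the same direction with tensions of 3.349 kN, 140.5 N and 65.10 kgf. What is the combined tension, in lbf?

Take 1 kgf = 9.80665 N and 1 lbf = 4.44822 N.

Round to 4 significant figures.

928.0 lbf

3.349 kN × 1000 → 3349 N
140.5 N (already N)
65.10 kgf × 9.80665 → 638.413 N
Combined: 3349 + 140.5 + 638.413 = 4127.91 N
In lbf: 4127.91 / 4.44822 = 927.991 lbf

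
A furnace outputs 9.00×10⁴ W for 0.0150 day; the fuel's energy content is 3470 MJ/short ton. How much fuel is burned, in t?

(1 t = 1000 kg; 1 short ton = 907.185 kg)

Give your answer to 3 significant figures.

0.0150 day → 1296 s
E = P × t = 90000 × 1296 = 1.1664×10⁸ J
3470 MJ/short ton → 3.82502×10⁶ J/kg
m = E / e_s = 1.1664×10⁸ / 3.82502×10⁶ = 30.494 kg
In t: 30.494 / 1000 = 0.030494 t

0.0305 t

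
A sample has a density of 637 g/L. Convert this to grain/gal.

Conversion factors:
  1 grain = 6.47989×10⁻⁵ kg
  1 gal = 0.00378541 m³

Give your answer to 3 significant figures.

3.72×10⁴ grain/gal

637 g/L × 0.001 kg/g ÷ 0.001 m³/L = 637 kg/m³
637 kg/m³ ÷ 6.47989×10⁻⁵ kg/grain × 0.00378541 m³/gal = 37212.1 grain/gal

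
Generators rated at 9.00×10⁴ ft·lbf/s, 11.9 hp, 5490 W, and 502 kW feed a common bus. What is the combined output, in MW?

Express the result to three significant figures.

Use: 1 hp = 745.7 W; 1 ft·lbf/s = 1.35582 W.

9.00×10⁴ ft·lbf/s × 1.35582 → 122024 W
11.9 hp × 745.7 → 8873.83 W
5490 W (already W)
502 kW × 1000 → 502000 W
Sum: 122024 + 8873.83 + 5490 + 502000 = 638388 W
In MW: 638388 / 1000000 = 0.638388 MW

0.638 MW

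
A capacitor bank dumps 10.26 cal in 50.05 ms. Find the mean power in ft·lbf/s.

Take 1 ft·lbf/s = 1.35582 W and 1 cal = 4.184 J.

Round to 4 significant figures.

632.6 ft·lbf/s

10.26 cal × 4.184 = 42.9278 J
50.05 ms × 0.001 = 0.05005 s
P = E / t = 42.9278 J / 0.05005 s = 857.698 W
857.698 W ÷ (1.35582 W/ft·lbf/s) = 632.605 ft·lbf/s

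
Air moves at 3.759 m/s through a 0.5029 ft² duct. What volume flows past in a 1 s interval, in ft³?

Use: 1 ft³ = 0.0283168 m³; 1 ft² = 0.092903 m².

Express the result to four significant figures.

0.5029 ft² × 0.092903 → 0.0467209 m²
V = v × A × t = 3.759 m/s × 0.0467209 m² × 1 s = 0.175624 m³
0.175624 m³ ÷ (0.0283168 m³/ft³) = 6.20211 ft³

6.202 ft³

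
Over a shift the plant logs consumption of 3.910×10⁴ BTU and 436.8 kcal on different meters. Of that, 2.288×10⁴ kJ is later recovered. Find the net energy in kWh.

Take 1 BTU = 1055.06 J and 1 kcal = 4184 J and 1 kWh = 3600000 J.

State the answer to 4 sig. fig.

5.611 kWh

3.910×10⁴ BTU × 1055.06 → 4.12528×10⁷ J
436.8 kcal × 4184 → 1.82757×10⁶ J
2.288×10⁴ kJ × 1000 → 2.288×10⁷ J
Sum: 4.12528×10⁷ + 1.82757×10⁶ − 2.288×10⁷ = 2.02004×10⁷ J
In kWh: 2.02004×10⁷ / 3600000 = 5.61122 kWh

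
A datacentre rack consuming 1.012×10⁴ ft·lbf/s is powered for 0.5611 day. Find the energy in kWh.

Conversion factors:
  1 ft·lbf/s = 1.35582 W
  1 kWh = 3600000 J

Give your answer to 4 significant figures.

1.012×10⁴ ft·lbf/s × 1.35582 = 13720.9 W
0.5611 day × 86400 = 48479 s
E = P × t = 13720.9 W × 48479 s = 6.65176×10⁸ J
6.65176×10⁸ J ÷ (3600000 J/kWh) = 184.771 kWh

184.8 kWh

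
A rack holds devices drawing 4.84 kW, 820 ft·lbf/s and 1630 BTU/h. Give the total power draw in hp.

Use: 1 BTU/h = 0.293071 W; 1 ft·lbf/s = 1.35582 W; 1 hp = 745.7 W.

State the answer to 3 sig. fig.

8.62 hp

4.84 kW × 1000 → 4840 W
820 ft·lbf/s × 1.35582 → 1111.77 W
1630 BTU/h × 0.293071 → 477.706 W
Total: 4840 + 1111.77 + 477.706 = 6429.48 W
In hp: 6429.48 / 745.7 = 8.62207 hp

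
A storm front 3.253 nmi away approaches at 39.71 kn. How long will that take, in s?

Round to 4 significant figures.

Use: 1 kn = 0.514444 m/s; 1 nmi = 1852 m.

294.9 s

3.253 nmi × 1852 → 6024.56 m
39.71 kn × 0.514444 → 20.4286 m/s
t = d / v = 6024.56 m / 20.4286 m/s = 294.908 s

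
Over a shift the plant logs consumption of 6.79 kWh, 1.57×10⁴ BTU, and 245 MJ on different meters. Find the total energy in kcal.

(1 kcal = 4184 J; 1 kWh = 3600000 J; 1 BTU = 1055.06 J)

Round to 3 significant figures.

6.84×10⁴ kcal

6.79 kWh × 3600000 = 2.4444×10⁷ J
1.57×10⁴ BTU × 1055.06 = 1.65644×10⁷ J
245 MJ × 1000000 = 2.45×10⁸ J
Combined: 2.4444×10⁷ + 1.65644×10⁷ + 2.45×10⁸ = 2.86008×10⁸ J
In kcal: 2.86008×10⁸ / 4184 = 68357.6 kcal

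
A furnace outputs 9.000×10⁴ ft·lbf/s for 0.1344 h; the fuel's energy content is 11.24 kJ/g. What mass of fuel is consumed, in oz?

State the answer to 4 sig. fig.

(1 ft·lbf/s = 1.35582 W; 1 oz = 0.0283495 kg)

185.3 oz

9.000×10⁴ ft·lbf/s → 122024 W
0.1344 h → 483.84 s
E = P × t = 122024 × 483.84 = 5.90401×10⁷ J
11.24 kJ/g → 1.124×10⁷ J/kg
m = E / e_s = 5.90401×10⁷ / 1.124×10⁷ = 5.25268 kg
In oz: 5.25268 / 0.0283495 = 185.283 oz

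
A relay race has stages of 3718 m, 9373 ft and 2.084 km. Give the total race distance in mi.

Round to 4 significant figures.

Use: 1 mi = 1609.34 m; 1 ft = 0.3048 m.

5.380 mi

3718 m (already m)
9373 ft × 0.3048 = 2856.89 m
2.084 km × 1000 = 2084 m
Total: 3718 + 2856.89 + 2084 = 8658.89 m
In mi: 8658.89 / 1609.34 = 5.3804 mi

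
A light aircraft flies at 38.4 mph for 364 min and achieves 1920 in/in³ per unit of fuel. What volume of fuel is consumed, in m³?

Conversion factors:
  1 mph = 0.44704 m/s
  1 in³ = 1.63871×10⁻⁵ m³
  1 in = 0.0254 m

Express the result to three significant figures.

38.4 mph → 17.1663 m/s
364 min → 21840 s
d = v × t = 17.1663 × 21840 = 374912 m
1920 in/in³ → 2.976×10⁶ m/m³
V = d / (distance per unit fuel) = 374912 / 2.976×10⁶ = 0.125978 m³

0.126 m³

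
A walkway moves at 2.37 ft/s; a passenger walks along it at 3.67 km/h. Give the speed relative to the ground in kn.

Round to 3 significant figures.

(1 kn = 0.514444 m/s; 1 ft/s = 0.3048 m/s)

2.37 ft/s × 0.3048 = 0.722376 m/s
3.67 km/h × (1/3.6) = 1.01944 m/s
Sum: 0.722376 + 1.01944 = 1.74182 m/s
In kn: 1.74182 / 0.514444 = 3.38583 kn

3.39 kn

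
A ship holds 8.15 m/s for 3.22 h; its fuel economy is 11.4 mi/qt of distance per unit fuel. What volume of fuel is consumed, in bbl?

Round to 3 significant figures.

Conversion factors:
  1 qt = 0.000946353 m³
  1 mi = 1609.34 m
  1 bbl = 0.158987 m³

0.0307 bbl

3.22 h → 11592 s
d = v × t = 8.15 × 11592 = 94474.8 m
11.4 mi/qt → 1.93865×10⁷ m/m³
V = d / (distance per unit fuel) = 94474.8 / 1.93865×10⁷ = 0.00487323 m³
In bbl: 0.00487323 / 0.158987 = 0.0306518 bbl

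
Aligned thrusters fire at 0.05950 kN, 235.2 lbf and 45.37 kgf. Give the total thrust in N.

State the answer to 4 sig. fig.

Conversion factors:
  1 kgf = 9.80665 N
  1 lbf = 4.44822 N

0.05950 kN × 1000 → 59.5 N
235.2 lbf × 4.44822 → 1046.22 N
45.37 kgf × 9.80665 → 444.928 N
Combined: 59.5 + 1046.22 + 444.928 = 1550.65 N

1551 N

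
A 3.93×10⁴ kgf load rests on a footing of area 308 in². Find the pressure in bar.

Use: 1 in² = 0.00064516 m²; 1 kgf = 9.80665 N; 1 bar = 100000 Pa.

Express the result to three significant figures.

19.4 bar

3.93×10⁴ kgf × 9.80665 → 385401 N
308 in² × 0.00064516 → 0.198709 m²
P = F / A = 385401 N / 0.198709 m² = 1.93952×10⁶ Pa
1.93952×10⁶ Pa ÷ (100000 Pa/bar) = 19.3952 bar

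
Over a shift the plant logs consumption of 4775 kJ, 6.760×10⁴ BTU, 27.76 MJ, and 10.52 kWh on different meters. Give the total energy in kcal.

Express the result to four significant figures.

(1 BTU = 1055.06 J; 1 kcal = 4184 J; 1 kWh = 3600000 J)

3.387×10⁴ kcal

4775 kJ × 1000 = 4.775×10⁶ J
6.760×10⁴ BTU × 1055.06 = 7.13221×10⁷ J
27.76 MJ × 1000000 = 2.776×10⁷ J
10.52 kWh × 3600000 = 3.7872×10⁷ J
Total: 4.775×10⁶ + 7.13221×10⁷ + 2.776×10⁷ + 3.7872×10⁷ = 1.41729×10⁸ J
In kcal: 1.41729×10⁸ / 4184 = 33874 kcal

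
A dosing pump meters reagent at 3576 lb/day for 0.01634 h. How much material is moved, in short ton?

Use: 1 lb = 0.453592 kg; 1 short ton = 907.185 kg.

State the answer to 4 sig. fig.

0.001217 short ton

3576 lb/day → 0.0187737 kg/s
0.01634 h → 58.824 s
m = ṁ × t = 0.0187737 × 58.824 = 1.10434 kg
In short ton: 1.10434 / 907.185 = 0.00121733 short ton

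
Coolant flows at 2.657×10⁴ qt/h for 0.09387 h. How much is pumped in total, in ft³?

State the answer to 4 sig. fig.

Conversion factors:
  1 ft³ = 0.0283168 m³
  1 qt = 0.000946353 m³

83.35 ft³

2.657×10⁴ qt/h → 0.00698461 m³/s
0.09387 h → 337.932 s
V = Q × t = 0.00698461 × 337.932 = 2.36032 m³
In ft³: 2.36032 / 0.0283168 = 83.3541 ft³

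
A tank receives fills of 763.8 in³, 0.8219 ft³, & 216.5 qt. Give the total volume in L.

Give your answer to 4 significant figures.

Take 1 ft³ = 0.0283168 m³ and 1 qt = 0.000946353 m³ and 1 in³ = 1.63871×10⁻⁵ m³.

763.8 in³ × 1.63871×10⁻⁵ → 0.0125165 m³
0.8219 ft³ × 0.0283168 → 0.0232736 m³
216.5 qt × 0.000946353 → 0.204885 m³
Sum: 0.0125165 + 0.0232736 + 0.204885 = 0.240675 m³
In L: 0.240675 / 0.001 = 240.675 L

240.7 L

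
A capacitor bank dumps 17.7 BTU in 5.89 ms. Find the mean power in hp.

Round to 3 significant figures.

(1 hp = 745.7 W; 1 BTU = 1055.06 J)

4250 hp

17.7 BTU × 1055.06 → 18674.6 J
5.89 ms × 0.001 → 0.00589 s
P = E / t = 18674.6 J / 0.00589 s = 3.17056×10⁶ W
3.17056×10⁶ W ÷ (745.7 W/hp) = 4251.79 hp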